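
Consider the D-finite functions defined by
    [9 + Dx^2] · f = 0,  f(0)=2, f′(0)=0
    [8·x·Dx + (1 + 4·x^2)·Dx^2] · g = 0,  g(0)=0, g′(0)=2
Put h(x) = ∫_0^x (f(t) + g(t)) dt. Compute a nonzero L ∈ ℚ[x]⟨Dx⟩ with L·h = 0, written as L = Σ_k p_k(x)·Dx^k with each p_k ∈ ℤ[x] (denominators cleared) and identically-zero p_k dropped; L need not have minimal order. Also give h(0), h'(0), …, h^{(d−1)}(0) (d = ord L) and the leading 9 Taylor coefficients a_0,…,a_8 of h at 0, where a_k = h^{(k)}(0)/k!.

f: a_k = 2, 0, -9, 0, 27/4, 0, -81/40, 0, 729/2240, …
g: a_k = 0, 2, 0, -8/3, 0, 32/5, 0, -128/7, 0, …
h₀=f+g: left-lcm gives L₀, ord ≤ 4.
Integrate: L := L₀·Dx.
L = (-2808·x + 19008·x^3 + 10368·x^5)·Dx^2 + (9 + 1548·x^2 + 7344·x^4 + 5184·x^6)·Dx^3 + (-312·x + 2112·x^3 + 1152·x^5)·Dx^4 + (1 + 172·x^2 + 816·x^4 + 576·x^6)·Dx^5  (order 5).
h: a_k = 0, 2, 1, -3, -2/3, 27/20, 16/15, -81/280, -16/7, …
ICs: h(0) = 0, h′(0) = 2, h′′(0) = 2, h′′′(0) = -18, h′′′′(0) = -16.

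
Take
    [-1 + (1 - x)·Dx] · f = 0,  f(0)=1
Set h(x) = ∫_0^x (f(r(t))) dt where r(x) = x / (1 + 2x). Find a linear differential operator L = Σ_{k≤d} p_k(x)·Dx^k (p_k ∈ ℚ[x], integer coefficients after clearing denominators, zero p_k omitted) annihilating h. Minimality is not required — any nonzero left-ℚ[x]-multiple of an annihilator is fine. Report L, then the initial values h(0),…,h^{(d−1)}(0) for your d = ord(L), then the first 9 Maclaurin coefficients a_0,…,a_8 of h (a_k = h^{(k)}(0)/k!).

L = -Dx + (1 + 3·x + 2·x^2)·Dx^2  (order 2).
h: a_k = 0, 1, 1/2, -1/3, 1/4, -1/5, 1/6, -1/7, 1/8, …
ICs: h(0) = 0, h′(0) = 1.

f: a_k = 1, 1, 1, 1, 1, 1, 1, 1, 1, …
Substitute x→r, Dx→(1/r')Dx; clear ⇒ L₀.
h=∫₀ˣh₀: take L = L₀·Dx.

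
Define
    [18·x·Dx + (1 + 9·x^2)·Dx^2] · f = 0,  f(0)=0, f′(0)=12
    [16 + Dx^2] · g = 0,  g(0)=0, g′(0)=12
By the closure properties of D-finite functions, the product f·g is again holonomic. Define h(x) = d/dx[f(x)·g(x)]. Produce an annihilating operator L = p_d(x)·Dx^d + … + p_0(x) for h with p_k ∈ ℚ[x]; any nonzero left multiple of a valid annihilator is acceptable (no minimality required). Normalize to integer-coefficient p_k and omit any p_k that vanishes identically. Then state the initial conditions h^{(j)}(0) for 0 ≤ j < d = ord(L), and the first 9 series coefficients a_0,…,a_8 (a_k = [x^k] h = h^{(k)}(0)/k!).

f: a_k = 0, 12, 0, -36, 0, 972/5, 0, -8748/7, 0, …
g: a_k = 0, 12, 0, -32, 0, 128/5, 0, -1024/105, 0, …
Product ⇒ symmetric product L₀, ord ≤ 4.
Differentiate: ansatz ord ≤ ord L₀ ⇒ L.
L = (524992 + 14103936·x^2 + 183342528·x^4 + 608394240·x^6 + 1431032832·x^8 + 3627970560·x^10 + 8707129344·x^12) + (314208·x + 11036736·x^3 + 108591840·x^5 + 419904000·x^7 + 1209323520·x^9 + 2176782336·x^11)·Dx + (38012 + 1098792·x^2 + 14837580·x^4 + 64186992·x^6 + 209112192·x^8 + 589545216·x^10 + 1088391168·x^12)·Dx^2 + (19638·x + 689796·x^3 + 6786990·x^5 + 26244000·x^7 + 75582720·x^9 + 136048896·x^11)·Dx^3 + (325 + 13581·x^2 + 211167·x^4 + 1635147·x^6 + 7479540·x^8 + 22674816·x^10 + 34012224·x^12)·Dx^4  (order 4).
h: a_k = 0, 288, 0, -3264, 0, 22752, 0, -178048, 0, …
ICs: h(0) = 0, h′(0) = 288, h′′(0) = 0, h′′′(0) = -19584.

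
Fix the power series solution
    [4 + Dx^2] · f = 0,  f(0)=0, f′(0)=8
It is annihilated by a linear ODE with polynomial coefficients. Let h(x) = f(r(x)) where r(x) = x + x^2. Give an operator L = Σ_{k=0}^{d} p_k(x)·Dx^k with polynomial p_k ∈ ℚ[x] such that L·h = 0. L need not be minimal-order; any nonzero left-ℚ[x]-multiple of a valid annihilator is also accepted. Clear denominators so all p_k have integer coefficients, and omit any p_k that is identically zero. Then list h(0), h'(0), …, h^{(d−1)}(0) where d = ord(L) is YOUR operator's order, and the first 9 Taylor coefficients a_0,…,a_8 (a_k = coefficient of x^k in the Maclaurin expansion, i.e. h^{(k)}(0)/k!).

f: a_k = 0, 8, 0, -16/3, 0, 16/15, 0, -32/315, 0, …
Change of var in L_f (x↦r) gives L₀.
L = (4 + 24·x + 48·x^2 + 32·x^3) - 2·Dx + (1 + 2·x)·Dx^2  (order 2).
h: a_k = 0, 8, 8, -16/3, -16, -224/15, 0, 3328/315, 448/45, …
ICs: h(0) = 0, h′(0) = 8.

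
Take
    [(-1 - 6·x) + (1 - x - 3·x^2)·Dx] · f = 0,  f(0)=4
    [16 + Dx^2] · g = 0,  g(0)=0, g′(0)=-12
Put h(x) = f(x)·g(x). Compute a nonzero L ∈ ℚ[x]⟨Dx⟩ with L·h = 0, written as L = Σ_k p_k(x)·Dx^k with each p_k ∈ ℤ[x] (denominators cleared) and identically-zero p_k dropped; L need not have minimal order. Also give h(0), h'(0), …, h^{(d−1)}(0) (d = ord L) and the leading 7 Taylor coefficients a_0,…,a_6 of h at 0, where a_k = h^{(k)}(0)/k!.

L = (-10 + 16·x + 48·x^2) + (2 + 12·x)·Dx + (-1 + x + 3·x^2)·Dx^2  (order 2).
h: a_k = 0, -48, -48, -64, -208, -2512/5, -5632/5, …
ICs: h(0) = 0, h′(0) = -48.

f: a_k = 4, 4, 16, 28, 76, 160, 388, …
g: a_k = 0, -12, 0, 32, 0, -128/5, 0, …
Product ⇒ symmetric product L₀, ord ≤ 2.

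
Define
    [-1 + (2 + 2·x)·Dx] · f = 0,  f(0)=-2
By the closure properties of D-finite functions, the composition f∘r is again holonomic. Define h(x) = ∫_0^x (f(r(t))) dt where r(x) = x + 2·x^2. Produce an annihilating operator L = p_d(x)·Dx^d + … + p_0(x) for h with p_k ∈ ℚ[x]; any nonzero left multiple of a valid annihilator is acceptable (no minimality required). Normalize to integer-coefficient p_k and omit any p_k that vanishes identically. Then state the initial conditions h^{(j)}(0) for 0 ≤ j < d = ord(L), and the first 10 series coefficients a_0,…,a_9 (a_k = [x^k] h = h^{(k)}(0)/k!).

L = (-1 - 4·x)·Dx + (2 + 2·x + 4·x^2)·Dx^2  (order 2).
h: a_k = 0, -2, -1/2, -7/12, 7/32, 21/320, -119/768, 27/512, 791/8192, -17843/147456, …
ICs: h(0) = 0, h′(0) = -2.

f: a_k = -2, -1, 1/4, -1/8, 5/64, -7/128, 21/512, -33/1024, 429/16384, -715/32768, …
h₀=f(r): pull back L_f along r ⇒ L₀.
Integrate: L := L₀·Dx.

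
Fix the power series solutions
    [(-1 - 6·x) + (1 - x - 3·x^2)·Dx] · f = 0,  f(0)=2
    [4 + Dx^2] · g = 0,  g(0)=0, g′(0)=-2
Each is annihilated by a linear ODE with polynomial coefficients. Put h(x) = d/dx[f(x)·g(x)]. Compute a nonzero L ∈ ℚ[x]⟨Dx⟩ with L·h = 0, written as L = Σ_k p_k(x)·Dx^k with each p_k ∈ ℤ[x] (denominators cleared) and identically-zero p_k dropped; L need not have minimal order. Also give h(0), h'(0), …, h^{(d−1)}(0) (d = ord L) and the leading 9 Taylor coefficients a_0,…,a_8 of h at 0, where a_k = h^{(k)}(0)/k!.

L = (10 - 16·x - 40·x^2 + 48·x^3 + 72·x^4) + (5 + 34·x + 36·x^2 + 72·x^3)·Dx + (-1 - x - x^2 + 12·x^3 + 18·x^4)·Dx^2  (order 2).
h: a_k = -4, -8, -40, -304/3, -988/3, -4256/5, -106916/45, -385568/63, -1011112/63, …
ICs: h(0) = -4, h′(0) = -8.

f: a_k = 2, 2, 8, 14, 38, 80, 194, 434, 1016, …
g: a_k = 0, -2, 0, 4/3, 0, -4/15, 0, 8/315, 0, …
h₀=f·g: eliminate ⇒ L₀, order ≤ 1·2.
h₀' ⇒ L via d/dx closure of L₀.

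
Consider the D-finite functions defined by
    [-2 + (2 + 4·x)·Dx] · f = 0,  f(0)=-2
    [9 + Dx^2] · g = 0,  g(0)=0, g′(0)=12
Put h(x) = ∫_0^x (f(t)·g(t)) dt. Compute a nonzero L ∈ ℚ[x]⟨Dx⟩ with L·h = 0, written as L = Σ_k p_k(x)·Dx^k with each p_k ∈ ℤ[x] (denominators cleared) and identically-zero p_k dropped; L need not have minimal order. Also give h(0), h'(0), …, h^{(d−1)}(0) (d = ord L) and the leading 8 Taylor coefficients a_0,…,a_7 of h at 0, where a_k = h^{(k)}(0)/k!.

f: a_k = -2, -2, 1, -1, 5/4, -7/4, 21/8, -33/8, …
g: a_k = 0, 12, 0, -18, 0, 81/10, 0, -243/140, …
Product ⇒ symmetric product L₀, ord ≤ 2.
h=∫₀ˣh₀: take L = L₀·Dx.
L = (12 + 36·x + 36·x^2)·Dx + (-2 - 4·x)·Dx^2 + (1 + 4·x + 4·x^2)·Dx^3  (order 3).
h: a_k = 0, 0, -12, -8, 12, 24/5, -16/5, -96/35, …
ICs: h(0) = 0, h′(0) = 0, h′′(0) = -24.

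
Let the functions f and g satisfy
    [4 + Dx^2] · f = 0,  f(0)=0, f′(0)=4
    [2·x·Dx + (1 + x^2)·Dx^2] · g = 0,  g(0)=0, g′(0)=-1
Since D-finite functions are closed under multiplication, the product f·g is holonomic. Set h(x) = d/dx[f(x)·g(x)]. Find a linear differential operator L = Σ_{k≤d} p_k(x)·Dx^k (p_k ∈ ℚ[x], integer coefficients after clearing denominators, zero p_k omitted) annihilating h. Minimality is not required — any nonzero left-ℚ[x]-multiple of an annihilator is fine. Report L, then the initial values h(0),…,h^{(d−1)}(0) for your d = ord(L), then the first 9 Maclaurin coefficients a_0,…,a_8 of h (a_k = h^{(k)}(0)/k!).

L = (512 + 1824·x^2 + 2768·x^4 + 1920·x^6 + 912·x^8 + 320·x^10 + 64·x^12) + (248·x + 944·x^3 + 1240·x^5 + 800·x^7 + 320·x^9 + 64·x^11)·Dx + (168 + 652·x^2 + 1080·x^4 + 892·x^6 + 488·x^8 + 176·x^10 + 32·x^12)·Dx^2 + (62·x + 236·x^3 + 310·x^5 + 200·x^7 + 80·x^9 + 16·x^11)·Dx^3 + (10 + 49·x^2 + 97·x^4 + 103·x^6 + 65·x^8 + 24·x^10 + 4·x^12)·Dx^4  (order 4).
h: a_k = 0, -8, 0, 16, 0, -40/3, 0, 32/3, 0, …
ICs: h(0) = 0, h′(0) = -8, h′′(0) = 0, h′′′(0) = 96.

f: a_k = 0, 4, 0, -8/3, 0, 8/15, 0, -16/315, 0, …
g: a_k = 0, -1, 0, 1/3, 0, -1/5, 0, 1/7, 0, …
h₀=f·g: eliminate ⇒ L₀, order ≤ 2·2.
h₀' ⇒ L via d/dx closure of L₀.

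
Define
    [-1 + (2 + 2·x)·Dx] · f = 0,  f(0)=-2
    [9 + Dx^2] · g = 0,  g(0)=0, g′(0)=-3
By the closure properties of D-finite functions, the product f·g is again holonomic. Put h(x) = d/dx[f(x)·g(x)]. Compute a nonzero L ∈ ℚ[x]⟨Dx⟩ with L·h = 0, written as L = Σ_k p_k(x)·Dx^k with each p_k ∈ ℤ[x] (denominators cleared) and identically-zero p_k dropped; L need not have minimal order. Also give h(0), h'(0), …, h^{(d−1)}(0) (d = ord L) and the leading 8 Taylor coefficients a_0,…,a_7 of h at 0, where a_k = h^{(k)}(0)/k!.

f: a_k = -2, -1, 1/4, -1/8, 5/64, -7/128, 21/512, -33/1024, …
g: a_k = 0, -3, 0, 9/2, 0, -81/40, 0, 243/560, …
L₀ := L_f ⊗_s L_g (sym. prod.), ord ≤ 2.
Derive L from L₀ (diff closure).
L = (551 + 1968·x + 2712·x^2 + 1728·x^3 + 432·x^4) + (-44 - 140·x - 144·x^2 - 48·x^3)·Dx + (52 + 200·x + 292·x^2 + 192·x^3 + 48·x^4)·Dx^2  (order 2).
h: a_k = 6, 6, -117/4, -33/2, 1581/64, 3123/320, -20529/2560, -2367/896, …
ICs: h(0) = 6, h′(0) = 6.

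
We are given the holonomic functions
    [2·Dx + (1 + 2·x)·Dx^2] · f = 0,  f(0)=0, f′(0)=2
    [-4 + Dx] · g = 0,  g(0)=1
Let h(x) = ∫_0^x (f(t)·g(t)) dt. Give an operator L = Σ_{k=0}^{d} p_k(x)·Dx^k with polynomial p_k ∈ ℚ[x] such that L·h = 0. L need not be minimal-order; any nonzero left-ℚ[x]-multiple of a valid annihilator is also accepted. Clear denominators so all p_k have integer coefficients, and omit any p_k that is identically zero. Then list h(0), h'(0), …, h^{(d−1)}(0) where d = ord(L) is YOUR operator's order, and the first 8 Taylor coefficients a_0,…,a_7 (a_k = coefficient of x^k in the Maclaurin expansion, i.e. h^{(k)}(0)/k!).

L = (8 + 32·x)·Dx + (-6 - 16·x)·Dx^2 + (1 + 2·x)·Dx^3  (order 3).
h: a_k = 0, 0, 1, 2, 8/3, 12/5, 88/45, 64/63, …
ICs: h(0) = 0, h′(0) = 0, h′′(0) = 2.

f: a_k = 0, 2, -2, 8/3, -4, 32/5, -32/3, 128/7, …
g: a_k = 1, 4, 8, 32/3, 32/3, 128/15, 256/45, 1024/315, …
Product ⇒ symmetric product L₀, ord ≤ 2.
∫: right-multiply L₀ by Dx.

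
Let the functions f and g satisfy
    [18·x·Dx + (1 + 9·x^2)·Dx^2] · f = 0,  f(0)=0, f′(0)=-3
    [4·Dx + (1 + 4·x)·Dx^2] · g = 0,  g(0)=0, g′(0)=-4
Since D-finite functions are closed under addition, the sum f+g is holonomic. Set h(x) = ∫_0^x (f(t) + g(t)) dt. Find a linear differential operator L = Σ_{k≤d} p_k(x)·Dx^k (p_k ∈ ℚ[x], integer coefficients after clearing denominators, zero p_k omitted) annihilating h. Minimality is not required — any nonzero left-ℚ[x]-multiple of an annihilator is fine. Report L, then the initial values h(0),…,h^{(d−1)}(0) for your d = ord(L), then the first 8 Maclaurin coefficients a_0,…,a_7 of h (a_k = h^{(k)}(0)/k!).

f: a_k = 0, -3, 0, 9, 0, -243/5, 0, 2187/7, …
g: a_k = 0, -4, 8, -64/3, 64, -1024/5, 2048/3, -16384/7, …
L₀ := lclm(L_f,L_g); ord L₀ ≤ 2+2.
Integrate: L := L₀·Dx.
L = (-36 - 432·x + 972·x^2 + 1296·x^3)·Dx^2 + (-25 - 72·x - 189·x^2 + 1944·x^3 + 2592·x^4)·Dx^3 + (-2 + x + 36·x^2 + 81·x^3 + 486·x^4 + 648·x^5)·Dx^4  (order 4).
h: a_k = 0, 0, -7/2, 8/3, -37/12, 64/5, -1267/30, 2048/21, …
ICs: h(0) = 0, h′(0) = 0, h′′(0) = -7, h′′′(0) = 16.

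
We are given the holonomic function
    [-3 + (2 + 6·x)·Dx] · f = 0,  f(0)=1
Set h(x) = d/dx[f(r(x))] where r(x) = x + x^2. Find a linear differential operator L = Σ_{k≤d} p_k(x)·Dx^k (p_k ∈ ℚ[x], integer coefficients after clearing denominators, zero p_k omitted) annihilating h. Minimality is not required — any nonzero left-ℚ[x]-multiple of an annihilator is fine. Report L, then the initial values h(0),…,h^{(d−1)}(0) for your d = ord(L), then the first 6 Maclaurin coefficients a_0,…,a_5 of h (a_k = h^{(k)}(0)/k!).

f: a_k = 1, 3/2, -9/8, 27/16, -405/128, 1701/256, …
f∘r: x↦r, Dx↦Dx/r' in L_f ⇒ L₀.
Differentiate: ansatz ord ≤ ord L₀ ⇒ L.
L = 1 + (-2 - 10·x - 18·x^2 - 12·x^3)·Dx  (order 1).
h: a_k = 3/2, 3/4, -27/16, 99/32, -1215/256, 2997/512, …
ICs: h(0) = 3/2.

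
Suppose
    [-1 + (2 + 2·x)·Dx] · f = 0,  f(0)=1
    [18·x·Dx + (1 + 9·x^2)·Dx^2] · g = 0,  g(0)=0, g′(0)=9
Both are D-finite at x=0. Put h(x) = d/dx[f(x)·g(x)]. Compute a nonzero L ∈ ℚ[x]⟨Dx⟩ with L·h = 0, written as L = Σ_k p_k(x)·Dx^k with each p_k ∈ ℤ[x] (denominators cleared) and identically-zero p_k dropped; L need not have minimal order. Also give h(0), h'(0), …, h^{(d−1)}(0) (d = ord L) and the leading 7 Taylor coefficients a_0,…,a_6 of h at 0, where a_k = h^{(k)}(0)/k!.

L = (23 + 120·x - 570·x^2 - 648·x^3 - 81·x^4) + (52 + 220·x - 936·x^2 - 3048·x^3 - 2268·x^4 - 324·x^5)·Dx + (4 - 40·x - 68·x^2 - 432·x^3 - 948·x^4 - 648·x^5 - 108·x^6)·Dx^2  (order 2).
h: a_k = 9, 9, -675/8, -207/4, 95247/128, 274401/640, -34214319/5120, …
ICs: h(0) = 9, h′(0) = 9.

f: a_k = 1, 1/2, -1/8, 1/16, -5/128, 7/256, -21/1024, …
g: a_k = 0, 9, 0, -27, 0, 729/5, 0, …
Sym-product of L_f,L_g gives L₀ (≤ ord 2).
Differentiate: ansatz ord ≤ ord L₀ ⇒ L.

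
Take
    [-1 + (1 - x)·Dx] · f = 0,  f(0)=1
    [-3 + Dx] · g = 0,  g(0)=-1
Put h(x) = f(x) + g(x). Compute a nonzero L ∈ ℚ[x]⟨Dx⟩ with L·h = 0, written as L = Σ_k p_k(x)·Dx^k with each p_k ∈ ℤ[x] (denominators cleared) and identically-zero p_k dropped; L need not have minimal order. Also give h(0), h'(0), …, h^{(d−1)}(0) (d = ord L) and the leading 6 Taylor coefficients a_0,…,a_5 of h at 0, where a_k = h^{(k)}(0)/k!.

L = (3 - 9·x) + (-7 + 18·x - 9·x^2)·Dx + (2 - 5·x + 3·x^2)·Dx^2  (order 2).
h: a_k = 0, -2, -7/2, -7/2, -19/8, -41/40, …
ICs: h(0) = 0, h′(0) = -2.

f: a_k = 1, 1, 1, 1, 1, 1, …
g: a_k = -1, -3, -9/2, -9/2, -27/8, -81/40, …
h₀=f+g: left-lcm gives L₀, ord ≤ 2.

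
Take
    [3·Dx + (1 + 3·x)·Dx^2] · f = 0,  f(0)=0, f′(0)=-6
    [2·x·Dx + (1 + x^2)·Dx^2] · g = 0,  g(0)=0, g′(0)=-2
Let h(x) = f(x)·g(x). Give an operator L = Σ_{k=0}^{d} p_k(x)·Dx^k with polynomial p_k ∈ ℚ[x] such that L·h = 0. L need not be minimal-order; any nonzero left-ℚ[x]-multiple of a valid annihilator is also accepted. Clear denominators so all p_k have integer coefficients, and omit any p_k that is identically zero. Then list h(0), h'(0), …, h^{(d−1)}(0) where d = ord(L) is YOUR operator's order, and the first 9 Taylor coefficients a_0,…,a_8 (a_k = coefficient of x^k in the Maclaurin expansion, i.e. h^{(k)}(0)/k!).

L = (264 + 1260·x + 1008·x^2 + 3420·x^3 + 3240·x^4 + 4212·x^5 + 324·x^7)·Dx + (178 + 660·x + 3828·x^2 + 7308·x^3 + 12960·x^4 + 10044·x^5 + 11340·x^6 + 324·x^7 + 1134·x^8)·Dx^2 + (132 + 608·x + 1728·x^2 + 4568·x^3 + 6456·x^4 + 8856·x^5 + 5184·x^6 + 5544·x^7 + 324·x^8 + 648·x^9)·Dx^3 + (13 + 102·x + 341·x^2 + 744·x^3 + 1138·x^4 + 1236·x^5 + 1386·x^6 + 648·x^7 + 657·x^8 + 54·x^9 + 81·x^10)·Dx^4  (order 4).
h: a_k = 0, 0, 12, -18, 32, -75, 924/5, -2313/5, 5952/5, …
ICs: h(0) = 0, h′(0) = 0, h′′(0) = 24, h′′′(0) = -108.

f: a_k = 0, -6, 9, -18, 81/2, -486/5, 243, -4374/7, 6561/4, …
g: a_k = 0, -2, 0, 2/3, 0, -2/5, 0, 2/7, 0, …
Sym-product of L_f,L_g gives L₀ (≤ ord 4).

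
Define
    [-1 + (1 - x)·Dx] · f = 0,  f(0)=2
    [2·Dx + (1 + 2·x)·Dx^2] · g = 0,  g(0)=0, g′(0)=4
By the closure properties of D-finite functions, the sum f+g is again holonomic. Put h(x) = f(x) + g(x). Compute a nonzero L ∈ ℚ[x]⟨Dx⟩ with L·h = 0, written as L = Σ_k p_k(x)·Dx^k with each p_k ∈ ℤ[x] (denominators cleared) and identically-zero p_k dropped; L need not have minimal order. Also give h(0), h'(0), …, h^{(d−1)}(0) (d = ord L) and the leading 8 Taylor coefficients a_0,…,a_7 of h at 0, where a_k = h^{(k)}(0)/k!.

L = (14 + 4·x)·Dx + (-1 + 20·x + 8·x^2)·Dx^2 + (-2 - 3·x + 3·x^2 + 2·x^3)·Dx^3  (order 3).
h: a_k = 2, 6, -2, 22/3, -6, 74/5, -58/3, 270/7, …
ICs: h(0) = 2, h′(0) = 6, h′′(0) = -4.

f: a_k = 2, 2, 2, 2, 2, 2, 2, 2, …
g: a_k = 0, 4, -4, 16/3, -8, 64/5, -64/3, 256/7, …
Sum ⇒ L₀ = lclm(L_f,L_g) in ℚ(x)⟨Dx⟩.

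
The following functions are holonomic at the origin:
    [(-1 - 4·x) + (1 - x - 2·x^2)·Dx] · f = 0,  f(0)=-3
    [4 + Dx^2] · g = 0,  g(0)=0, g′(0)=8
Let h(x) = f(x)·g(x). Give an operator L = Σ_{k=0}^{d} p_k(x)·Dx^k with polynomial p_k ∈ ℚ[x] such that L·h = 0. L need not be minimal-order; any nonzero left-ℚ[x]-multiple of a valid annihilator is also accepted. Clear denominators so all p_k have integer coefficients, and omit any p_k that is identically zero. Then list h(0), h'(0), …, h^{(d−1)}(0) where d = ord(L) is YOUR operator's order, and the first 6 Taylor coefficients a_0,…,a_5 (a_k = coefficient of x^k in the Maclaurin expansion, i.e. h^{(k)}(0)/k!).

L = (4·x + 8·x^2) + (2 + 8·x)·Dx + (-1 + x + 2·x^2)·Dx^2  (order 2).
h: a_k = 0, -24, -24, -56, -104, -1096/5, …
ICs: h(0) = 0, h′(0) = -24.

f: a_k = -3, -3, -9, -15, -33, -63, …
g: a_k = 0, 8, 0, -16/3, 0, 16/15, …
L₀ := L_f ⊗_s L_g (sym. prod.), ord ≤ 2.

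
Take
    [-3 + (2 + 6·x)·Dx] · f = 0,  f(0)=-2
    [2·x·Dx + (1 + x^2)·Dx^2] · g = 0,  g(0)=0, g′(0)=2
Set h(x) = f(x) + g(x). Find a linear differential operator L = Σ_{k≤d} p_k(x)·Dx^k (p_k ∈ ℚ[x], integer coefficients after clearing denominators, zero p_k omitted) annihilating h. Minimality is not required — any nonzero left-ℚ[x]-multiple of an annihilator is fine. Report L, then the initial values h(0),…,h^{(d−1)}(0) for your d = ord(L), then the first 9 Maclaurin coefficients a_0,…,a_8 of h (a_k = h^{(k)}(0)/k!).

L = (-12 - 90·x + 36·x^2 + 54·x^3)·Dx + (-35 - 48·x - 102·x^2 + 144·x^3 + 189·x^4)·Dx^2 + (-6 - 10·x + 36·x^2 + 44·x^3 + 42·x^4 + 54·x^5)·Dx^3  (order 3).
h: a_k = -2, -1, 9/4, -97/24, 405/64, -8249/640, 15309/512, -507245/7168, 2814669/16384, …
ICs: h(0) = -2, h′(0) = -1, h′′(0) = 9/2.

f: a_k = -2, -3, 9/4, -27/8, 405/64, -1701/128, 15309/512, -72171/1024, 2814669/16384, …
g: a_k = 0, 2, 0, -2/3, 0, 2/5, 0, -2/7, 0, …
Sum ⇒ L₀ = lclm(L_f,L_g) in ℚ(x)⟨Dx⟩.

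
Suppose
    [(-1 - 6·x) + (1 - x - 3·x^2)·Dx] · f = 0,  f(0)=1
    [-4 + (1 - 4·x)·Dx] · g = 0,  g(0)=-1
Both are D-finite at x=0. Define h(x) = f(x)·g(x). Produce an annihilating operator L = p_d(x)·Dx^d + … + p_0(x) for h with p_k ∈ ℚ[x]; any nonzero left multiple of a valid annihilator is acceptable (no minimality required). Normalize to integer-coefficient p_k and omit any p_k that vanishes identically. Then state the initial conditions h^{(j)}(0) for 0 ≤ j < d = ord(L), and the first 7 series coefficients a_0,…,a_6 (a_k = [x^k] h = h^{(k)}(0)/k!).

f: a_k = 1, 1, 4, 7, 19, 40, 97, …
g: a_k = -1, -4, -16, -64, -256, -1024, -4096, …
Product ⇒ symmetric product L₀, ord ≤ 1.
L = (-5 + 2·x + 36·x^2) + (1 - 5·x + x^2 + 12·x^3)·Dx  (order 1).
h: a_k = -1, -5, -24, -103, -431, -1764, -7153, …
ICs: h(0) = -1.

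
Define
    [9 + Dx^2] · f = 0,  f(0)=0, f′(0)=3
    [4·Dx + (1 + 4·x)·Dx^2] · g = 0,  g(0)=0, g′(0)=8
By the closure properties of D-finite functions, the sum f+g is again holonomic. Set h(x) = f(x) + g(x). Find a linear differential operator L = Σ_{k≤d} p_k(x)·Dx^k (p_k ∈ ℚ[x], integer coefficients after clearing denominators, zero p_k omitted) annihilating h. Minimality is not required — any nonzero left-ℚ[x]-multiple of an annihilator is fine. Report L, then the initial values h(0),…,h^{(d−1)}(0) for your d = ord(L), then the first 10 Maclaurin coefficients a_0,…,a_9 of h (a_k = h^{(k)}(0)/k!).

L = (3780 + 2592·x + 5184·x^2)·Dx + (369 + 2124·x + 3888·x^2 + 5184·x^3)·Dx^2 + (420 + 288·x + 576·x^2)·Dx^3 + (41 + 236·x + 432·x^2 + 576·x^3)·Dx^4  (order 4).
h: a_k = 0, 11, -16, 229/6, -128, 3293/8, -4096/3, 2621197/560, -16384, 2348812427/40320, …
ICs: h(0) = 0, h′(0) = 11, h′′(0) = -32, h′′′(0) = 229.

f: a_k = 0, 3, 0, -9/2, 0, 81/40, 0, -243/560, 0, 243/4480, …
g: a_k = 0, 8, -16, 128/3, -128, 2048/5, -4096/3, 32768/7, -16384, 524288/9, …
L₀ := lclm(L_f,L_g); ord L₀ ≤ 2+2.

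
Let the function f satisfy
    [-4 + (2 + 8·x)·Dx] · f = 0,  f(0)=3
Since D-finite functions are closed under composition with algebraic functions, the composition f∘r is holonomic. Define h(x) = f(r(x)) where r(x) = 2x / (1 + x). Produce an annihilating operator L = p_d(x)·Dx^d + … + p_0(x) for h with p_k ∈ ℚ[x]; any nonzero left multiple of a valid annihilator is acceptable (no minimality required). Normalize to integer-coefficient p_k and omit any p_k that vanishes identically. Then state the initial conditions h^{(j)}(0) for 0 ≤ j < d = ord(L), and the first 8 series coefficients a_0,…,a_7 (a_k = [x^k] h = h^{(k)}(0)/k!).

f: a_k = 3, 6, -6, 12, -30, 84, -252, 792, …
h₀=f(r): pull back L_f along r ⇒ L₀.
L = -4 + (1 + 10·x + 9·x^2)·Dx  (order 1).
h: a_k = 3, 12, -36, 156, -852, 5292, -35460, 249660, …
ICs: h(0) = 3.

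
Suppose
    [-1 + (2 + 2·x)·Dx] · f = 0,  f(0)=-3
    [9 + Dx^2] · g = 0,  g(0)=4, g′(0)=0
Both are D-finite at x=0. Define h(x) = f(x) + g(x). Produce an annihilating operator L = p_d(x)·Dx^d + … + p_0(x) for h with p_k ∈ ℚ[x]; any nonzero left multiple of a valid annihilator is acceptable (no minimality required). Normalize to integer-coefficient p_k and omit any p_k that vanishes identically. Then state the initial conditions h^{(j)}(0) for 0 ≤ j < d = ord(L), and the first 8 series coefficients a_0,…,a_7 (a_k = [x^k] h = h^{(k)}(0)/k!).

L = (-351 - 648·x - 324·x^2) + (630 + 1926·x + 1944·x^2 + 648·x^3)·Dx + (-39 - 72·x - 36·x^2)·Dx^2 + (70 + 214·x + 216·x^2 + 72·x^3)·Dx^3  (order 3).
h: a_k = 1, -3/2, -141/8, -3/16, 1743/128, -21/256, -20421/5120, -99/2048, …
ICs: h(0) = 1, h′(0) = -3/2, h′′(0) = -141/4.

f: a_k = -3, -3/2, 3/8, -3/16, 15/128, -21/256, 63/1024, -99/2048, …
g: a_k = 4, 0, -18, 0, 27/2, 0, -81/20, 0, …
Sum ⇒ L₀ = lclm(L_f,L_g) in ℚ(x)⟨Dx⟩.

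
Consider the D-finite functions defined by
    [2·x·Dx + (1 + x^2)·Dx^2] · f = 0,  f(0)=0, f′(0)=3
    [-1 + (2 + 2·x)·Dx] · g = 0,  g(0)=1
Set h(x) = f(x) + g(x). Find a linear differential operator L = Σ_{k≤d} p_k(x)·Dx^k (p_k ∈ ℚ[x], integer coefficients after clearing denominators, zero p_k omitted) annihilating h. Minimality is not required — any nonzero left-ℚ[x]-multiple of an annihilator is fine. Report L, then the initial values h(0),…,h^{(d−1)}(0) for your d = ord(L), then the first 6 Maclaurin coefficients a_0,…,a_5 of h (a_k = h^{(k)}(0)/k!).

f: a_k = 0, 3, 0, -1, 0, 3/5, …
g: a_k = 1, 1/2, -1/8, 1/16, -5/128, 7/256, …
Weyl lclm of L_f,L_g ⇒ L₀ (ord ≤ 3).
L = (-4 - 10·x + 12·x^2 + 6·x^3)·Dx + (-11 - 16·x + 10·x^2 + 48·x^3 + 21·x^4)·Dx^2 + (-2 + 6·x + 12·x^2 + 12·x^3 + 14·x^4 + 6·x^5)·Dx^3  (order 3).
h: a_k = 1, 7/2, -1/8, -15/16, -5/128, 803/1280, …
ICs: h(0) = 1, h′(0) = 7/2, h′′(0) = -1/4.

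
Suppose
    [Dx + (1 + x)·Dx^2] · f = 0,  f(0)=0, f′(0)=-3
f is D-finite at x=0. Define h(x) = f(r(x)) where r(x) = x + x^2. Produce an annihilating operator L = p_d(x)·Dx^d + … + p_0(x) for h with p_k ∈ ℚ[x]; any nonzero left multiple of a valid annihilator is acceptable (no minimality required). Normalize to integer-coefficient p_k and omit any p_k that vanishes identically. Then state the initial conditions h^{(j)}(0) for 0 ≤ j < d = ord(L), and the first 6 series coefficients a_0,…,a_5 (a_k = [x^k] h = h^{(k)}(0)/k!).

f: a_k = 0, -3, 3/2, -1, 3/4, -3/5, …
f∘r: x↦r, Dx↦Dx/r' in L_f ⇒ L₀.
L = (-1 + 2·x + 2·x^2)·Dx + (1 + 3·x + 3·x^2 + 2·x^3)·Dx^2  (order 2).
h: a_k = 0, -3, -3/2, 2, -3/4, -3/5, …
ICs: h(0) = 0, h′(0) = -3.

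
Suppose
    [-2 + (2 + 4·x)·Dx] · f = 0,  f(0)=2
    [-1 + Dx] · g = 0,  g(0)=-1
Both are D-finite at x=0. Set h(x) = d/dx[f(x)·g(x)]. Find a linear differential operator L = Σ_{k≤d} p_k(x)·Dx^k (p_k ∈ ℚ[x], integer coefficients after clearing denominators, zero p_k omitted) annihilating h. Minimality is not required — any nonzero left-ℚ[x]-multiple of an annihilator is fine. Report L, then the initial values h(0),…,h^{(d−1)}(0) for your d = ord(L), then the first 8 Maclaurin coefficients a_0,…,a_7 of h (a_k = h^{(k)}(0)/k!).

f: a_k = 2, 2, -1, 1, -5/4, 7/4, -21/8, 33/8, …
g: a_k = -1, -1, -1/2, -1/6, -1/24, -1/120, -1/720, -1/5040, …
f·g: L₀ = L_f ⊗_s L_g, ord ≤ 1·1.
Derive L from L₀ (diff closure).
L = (1 + 4·x + 2·x^2) + (-1 - 3·x - 2·x^2)·Dx  (order 1).
h: a_k = -4, -4, -4, 4/3, -14/3, 122/15, -694/45, 9182/315, …
ICs: h(0) = -4.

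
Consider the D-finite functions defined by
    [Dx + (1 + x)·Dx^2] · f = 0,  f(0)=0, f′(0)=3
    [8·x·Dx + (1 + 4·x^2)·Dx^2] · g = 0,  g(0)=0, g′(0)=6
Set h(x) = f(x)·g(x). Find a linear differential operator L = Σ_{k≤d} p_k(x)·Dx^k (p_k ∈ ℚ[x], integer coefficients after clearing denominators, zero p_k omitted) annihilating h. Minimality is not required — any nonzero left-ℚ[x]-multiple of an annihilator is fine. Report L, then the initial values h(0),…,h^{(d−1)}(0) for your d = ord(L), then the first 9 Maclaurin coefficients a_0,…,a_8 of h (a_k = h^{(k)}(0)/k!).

L = (288 + 560·x + 3584·x^2 + 8640·x^3 + 7680·x^4 + 3328·x^5 + 1024·x^7)·Dx + (258 + 1840·x + 6992·x^2 + 19264·x^3 + 29440·x^4 + 23808·x^5 + 8960·x^6 + 3072·x^7 + 3584·x^8)·Dx^2 + (36 + 628·x + 2496·x^2 + 6192·x^3 + 12288·x^4 + 15936·x^5 + 12288·x^6 + 5376·x^7 + 3072·x^8 + 2048·x^9)·Dx^3 + (17 + 66·x + 241·x^2 + 608·x^3 + 1152·x^4 + 1728·x^5 + 2016·x^6 + 1536·x^7 + 768·x^8 + 512·x^9 + 256·x^10)·Dx^4  (order 4).
h: a_k = 0, 0, 18, -9, -18, 15/2, 266/5, -129/5, -738/5, …
ICs: h(0) = 0, h′(0) = 0, h′′(0) = 36, h′′′(0) = -54.

f: a_k = 0, 3, -3/2, 1, -3/4, 3/5, -1/2, 3/7, -3/8, …
g: a_k = 0, 6, 0, -8, 0, 96/5, 0, -384/7, 0, …
L₀ := L_f ⊗_s L_g (sym. prod.), ord ≤ 4.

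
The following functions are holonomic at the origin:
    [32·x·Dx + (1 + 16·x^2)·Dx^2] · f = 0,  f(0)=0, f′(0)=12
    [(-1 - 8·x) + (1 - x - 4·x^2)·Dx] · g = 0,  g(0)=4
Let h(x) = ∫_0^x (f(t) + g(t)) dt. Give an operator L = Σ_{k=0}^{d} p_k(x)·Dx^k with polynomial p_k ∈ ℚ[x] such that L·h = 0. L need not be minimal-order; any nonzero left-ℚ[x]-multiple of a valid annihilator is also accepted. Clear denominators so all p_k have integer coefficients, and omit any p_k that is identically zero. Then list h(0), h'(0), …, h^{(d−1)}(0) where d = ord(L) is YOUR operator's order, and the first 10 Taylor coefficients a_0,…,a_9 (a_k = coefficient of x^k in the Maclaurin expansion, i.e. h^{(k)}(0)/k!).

L = (160 - 640·x - 14848·x^2 - 36864·x^3 - 178176·x^4 - 98304·x^6)·Dx^2 + (-43 - 336·x - 16·x^2 - 3072·x^3 - 35072·x^4 - 124928·x^5 - 12288·x^6 - 98304·x^7)·Dx^3 + (5 + 23·x + 272·x^2 + 16·x^3 + 2368·x^4 - 5888·x^5 - 12288·x^6 - 4096·x^7 - 16384·x^8)·Dx^4  (order 4).
h: a_k = 0, 4, 8, 20/3, -7, 116/5, 2186/15, 724/7, -9201/14, 4660/9, …
ICs: h(0) = 0, h′(0) = 4, h′′(0) = 16, h′′′(0) = 40.

f: a_k = 0, 12, 0, -64, 0, 3072/5, 0, -49152/7, 0, 262144/3, …
g: a_k = 4, 4, 20, 36, 116, 260, 724, 1764, 4660, 11716, …
Weyl lclm of L_f,L_g ⇒ L₀ (ord ≤ 3).
h=∫₀ˣh₀: take L = L₀·Dx.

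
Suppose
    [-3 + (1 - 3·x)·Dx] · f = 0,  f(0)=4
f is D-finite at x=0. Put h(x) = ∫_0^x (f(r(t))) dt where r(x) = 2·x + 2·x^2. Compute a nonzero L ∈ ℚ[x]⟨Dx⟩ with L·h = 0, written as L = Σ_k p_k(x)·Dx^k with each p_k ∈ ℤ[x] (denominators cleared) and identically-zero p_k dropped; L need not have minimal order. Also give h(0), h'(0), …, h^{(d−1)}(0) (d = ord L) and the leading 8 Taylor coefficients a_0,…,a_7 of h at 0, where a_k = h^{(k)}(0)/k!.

f: a_k = 4, 12, 36, 108, 324, 972, 2916, 8748, …
L₀ from L_f via x↦r, Dx↦r'^{-1}Dx.
h=∫h₀ ⇒ L = L₀·Dx.
L = (6 + 12·x)·Dx + (-1 + 6·x + 6·x^2)·Dx^2  (order 2).
h: a_k = 0, 4, 12, 56, 288, 1584, 9072, 374112/7, …
ICs: h(0) = 0, h′(0) = 4.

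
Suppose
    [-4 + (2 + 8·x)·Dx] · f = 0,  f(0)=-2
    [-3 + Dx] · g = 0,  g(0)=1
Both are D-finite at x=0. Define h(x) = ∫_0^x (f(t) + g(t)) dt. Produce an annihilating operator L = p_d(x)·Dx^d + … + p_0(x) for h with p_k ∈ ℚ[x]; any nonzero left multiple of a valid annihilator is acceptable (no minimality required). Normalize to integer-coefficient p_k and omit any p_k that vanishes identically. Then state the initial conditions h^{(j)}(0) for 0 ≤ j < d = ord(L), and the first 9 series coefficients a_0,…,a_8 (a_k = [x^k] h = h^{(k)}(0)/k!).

f: a_k = -2, -4, 4, -8, 20, -56, 168, -528, 1716, …
g: a_k = 1, 3, 9/2, 9/2, 27/8, 81/40, 81/80, 243/560, 729/4480, …
h₀=f+g: left-lcm gives L₀, ord ≤ 2.
h=∫₀ˣh₀: take L = L₀·Dx.
L = (30 + 72·x)·Dx + (-13 - 72·x - 144·x^2)·Dx^2 + (1 + 16·x + 48·x^2)·Dx^3  (order 3).
h: a_k = 0, -1, -1/2, 17/6, -7/8, 187/40, -2159/240, 13521/560, -295437/4480, …
ICs: h(0) = 0, h′(0) = -1, h′′(0) = -1.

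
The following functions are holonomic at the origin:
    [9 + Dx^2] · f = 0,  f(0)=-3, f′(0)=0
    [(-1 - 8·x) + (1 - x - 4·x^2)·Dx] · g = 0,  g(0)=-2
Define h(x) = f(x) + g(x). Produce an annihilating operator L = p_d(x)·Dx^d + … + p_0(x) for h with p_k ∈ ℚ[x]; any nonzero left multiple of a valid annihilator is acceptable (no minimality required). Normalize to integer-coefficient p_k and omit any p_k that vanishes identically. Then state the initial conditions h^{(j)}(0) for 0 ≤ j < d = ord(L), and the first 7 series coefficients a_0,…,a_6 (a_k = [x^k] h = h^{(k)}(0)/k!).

L = (-567 - 4806·x - 3321·x^2 - 9936·x^3 - 6480·x^4 - 10368·x^5) + (171 - 117·x - 441·x^2 + 135·x^3 - 540·x^4 - 3888·x^5 - 5184·x^6)·Dx + (-63 - 534·x - 369·x^2 - 1104·x^3 - 720·x^4 - 1152·x^5)·Dx^2 + (19 - 13·x - 49·x^2 + 15·x^3 - 60·x^4 - 432·x^5 - 576·x^6)·Dx^3  (order 3).
h: a_k = -5, -2, 7/2, -18, -545/8, -130, -28717/80, …
ICs: h(0) = -5, h′(0) = -2, h′′(0) = 7.

f: a_k = -3, 0, 27/2, 0, -81/8, 0, 243/80, …
g: a_k = -2, -2, -10, -18, -58, -130, -362, …
f+g: L₀ = lclm(L_f,L_g), ord ≤ 2+1.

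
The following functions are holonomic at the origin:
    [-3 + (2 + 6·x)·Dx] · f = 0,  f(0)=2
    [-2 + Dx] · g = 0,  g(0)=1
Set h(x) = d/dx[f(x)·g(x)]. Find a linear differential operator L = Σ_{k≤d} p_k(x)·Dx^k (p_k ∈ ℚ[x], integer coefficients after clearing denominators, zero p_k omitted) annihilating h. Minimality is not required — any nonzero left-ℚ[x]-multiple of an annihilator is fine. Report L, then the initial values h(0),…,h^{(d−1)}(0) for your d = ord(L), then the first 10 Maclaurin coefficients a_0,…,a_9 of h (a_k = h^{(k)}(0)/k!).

f: a_k = 2, 3, -9/4, 27/8, -405/64, 1701/128, -15309/512, 72171/1024, -2814669/16384, 14073345/32768, …
g: a_k = 1, 2, 2, 4/3, 2/3, 4/15, 4/45, 8/315, 2/315, 4/2835, …
f·g: L₀ = L_f ⊗_s L_g, ord ≤ 1·1.
h=h₀': d/dx-closure on L₀ ⇒ L.
L = (31 + 168·x + 144·x^2) + (-14 - 66·x - 72·x^2)·Dx  (order 1).
h: a_k = 7, 31/2, 181/8, 241/48, 13279/384, -276497/3840, 9930589/46080, -56288873/92160, 18061579639/10321920, -934003019009/185794560, …
ICs: h(0) = 7.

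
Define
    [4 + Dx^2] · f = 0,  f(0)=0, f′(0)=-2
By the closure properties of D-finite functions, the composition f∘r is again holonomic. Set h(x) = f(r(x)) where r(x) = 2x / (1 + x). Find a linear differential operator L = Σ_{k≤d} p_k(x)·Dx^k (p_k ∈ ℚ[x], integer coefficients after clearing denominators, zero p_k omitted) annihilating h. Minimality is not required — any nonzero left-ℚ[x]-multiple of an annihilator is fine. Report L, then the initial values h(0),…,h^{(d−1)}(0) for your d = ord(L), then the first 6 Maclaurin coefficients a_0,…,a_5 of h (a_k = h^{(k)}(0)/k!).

L = 16 + (2 + 6·x + 6·x^2 + 2·x^3)·Dx + (1 + 4·x + 6·x^2 + 4·x^3 + x^4)·Dx^2  (order 2).
h: a_k = 0, -4, 4, 20/3, -28, 772/15, …
ICs: h(0) = 0, h′(0) = -4.

f: a_k = 0, -2, 0, 4/3, 0, -4/15, …
L₀ from L_f via x↦r, Dx↦r'^{-1}Dx.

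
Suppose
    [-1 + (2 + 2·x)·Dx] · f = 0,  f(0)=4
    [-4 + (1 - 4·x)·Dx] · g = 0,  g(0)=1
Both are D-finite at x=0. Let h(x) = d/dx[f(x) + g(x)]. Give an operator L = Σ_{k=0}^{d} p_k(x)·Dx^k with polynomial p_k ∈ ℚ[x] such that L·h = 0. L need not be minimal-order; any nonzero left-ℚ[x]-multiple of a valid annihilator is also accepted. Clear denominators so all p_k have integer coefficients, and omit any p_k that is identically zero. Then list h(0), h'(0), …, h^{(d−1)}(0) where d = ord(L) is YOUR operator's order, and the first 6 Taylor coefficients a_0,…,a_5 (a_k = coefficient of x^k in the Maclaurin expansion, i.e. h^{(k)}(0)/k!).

f: a_k = 4, 2, -1/2, 1/4, -5/32, 7/64, …
g: a_k = 1, 4, 16, 64, 256, 1024, …
f+g: L₀ = lclm(L_f,L_g), ord ≤ 1+1.
h=h₀': d/dx-closure on L₀ ⇒ L.
L = (-216 - 96·x) + (-381 - 792·x - 336·x^2)·Dx + (34 - 78·x - 208·x^2 - 96·x^3)·Dx^2  (order 2).
h: a_k = 6, 31, 771/4, 8187/8, 327715/64, 3145665/128, …
ICs: h(0) = 6, h′(0) = 31.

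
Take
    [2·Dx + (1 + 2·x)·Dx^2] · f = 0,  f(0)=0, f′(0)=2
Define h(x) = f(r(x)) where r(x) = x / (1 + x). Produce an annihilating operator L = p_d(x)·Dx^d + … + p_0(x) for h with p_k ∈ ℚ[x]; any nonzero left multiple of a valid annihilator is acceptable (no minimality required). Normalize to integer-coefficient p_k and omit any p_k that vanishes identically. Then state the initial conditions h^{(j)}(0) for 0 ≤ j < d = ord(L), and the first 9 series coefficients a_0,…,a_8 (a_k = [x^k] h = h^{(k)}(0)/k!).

L = (4 + 6·x)·Dx + (1 + 4·x + 3·x^2)·Dx^2  (order 2).
h: a_k = 0, 2, -4, 26/3, -20, 242/5, -364/3, 2186/7, -820, …
ICs: h(0) = 0, h′(0) = 2.

f: a_k = 0, 2, -2, 8/3, -4, 32/5, -32/3, 128/7, -32, …
Substitute x→r, Dx→(1/r')Dx; clear ⇒ L₀.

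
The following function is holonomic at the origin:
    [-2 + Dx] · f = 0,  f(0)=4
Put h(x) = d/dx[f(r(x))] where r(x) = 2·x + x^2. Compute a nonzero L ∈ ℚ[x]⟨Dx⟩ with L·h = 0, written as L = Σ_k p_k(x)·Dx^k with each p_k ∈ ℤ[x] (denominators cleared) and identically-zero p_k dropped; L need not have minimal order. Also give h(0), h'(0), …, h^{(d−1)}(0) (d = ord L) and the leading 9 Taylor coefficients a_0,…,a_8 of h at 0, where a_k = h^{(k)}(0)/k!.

L = (5 + 8·x + 4·x^2) + (-1 - x)·Dx  (order 1).
h: a_k = 16, 80, 224, 1376/3, 2272/3, 15968/15, 11840/9, 460352/315, 466976/315, …
ICs: h(0) = 16.

f: a_k = 4, 8, 8, 16/3, 8/3, 16/15, 16/45, 32/315, 8/315, …
Substitute x→r, Dx→(1/r')Dx; clear ⇒ L₀.
h₀' ⇒ L via d/dx closure of L₀.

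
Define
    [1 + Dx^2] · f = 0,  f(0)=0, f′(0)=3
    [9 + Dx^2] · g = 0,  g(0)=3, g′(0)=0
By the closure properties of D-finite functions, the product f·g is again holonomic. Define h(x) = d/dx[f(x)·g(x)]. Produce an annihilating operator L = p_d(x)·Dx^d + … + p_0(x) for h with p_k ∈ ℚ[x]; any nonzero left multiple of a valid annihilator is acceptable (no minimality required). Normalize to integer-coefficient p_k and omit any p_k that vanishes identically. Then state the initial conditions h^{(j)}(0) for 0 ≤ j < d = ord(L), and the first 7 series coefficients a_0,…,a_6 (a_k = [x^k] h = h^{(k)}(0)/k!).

L = 64 + 20·Dx^2 + Dx^4  (order 4).
h: a_k = 9, 0, -126, 0, 186, 0, -508/5, …
ICs: h(0) = 9, h′(0) = 0, h′′(0) = -252, h′′′(0) = 0.

f: a_k = 0, 3, 0, -1/2, 0, 1/40, 0, …
g: a_k = 3, 0, -27/2, 0, 81/8, 0, -243/80, …
Product ⇒ symmetric product L₀, ord ≤ 4.
h₀' ⇒ L via d/dx closure of L₀.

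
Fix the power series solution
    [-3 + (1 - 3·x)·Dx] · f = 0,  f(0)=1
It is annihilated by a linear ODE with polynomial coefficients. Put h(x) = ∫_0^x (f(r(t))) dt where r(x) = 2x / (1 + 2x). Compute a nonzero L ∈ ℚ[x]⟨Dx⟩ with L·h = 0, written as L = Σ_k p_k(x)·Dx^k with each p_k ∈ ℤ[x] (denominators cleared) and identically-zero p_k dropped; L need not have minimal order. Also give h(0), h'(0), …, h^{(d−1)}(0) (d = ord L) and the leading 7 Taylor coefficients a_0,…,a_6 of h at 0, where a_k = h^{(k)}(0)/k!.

L = 6·Dx + (-1 + 2·x + 8·x^2)·Dx^2  (order 2).
h: a_k = 0, 1, 3, 8, 24, 384/5, 256, …
ICs: h(0) = 0, h′(0) = 1.

f: a_k = 1, 3, 9, 27, 81, 243, 729, …
h₀=f(r): pull back L_f along r ⇒ L₀.
h=∫h₀ ⇒ L = L₀·Dx.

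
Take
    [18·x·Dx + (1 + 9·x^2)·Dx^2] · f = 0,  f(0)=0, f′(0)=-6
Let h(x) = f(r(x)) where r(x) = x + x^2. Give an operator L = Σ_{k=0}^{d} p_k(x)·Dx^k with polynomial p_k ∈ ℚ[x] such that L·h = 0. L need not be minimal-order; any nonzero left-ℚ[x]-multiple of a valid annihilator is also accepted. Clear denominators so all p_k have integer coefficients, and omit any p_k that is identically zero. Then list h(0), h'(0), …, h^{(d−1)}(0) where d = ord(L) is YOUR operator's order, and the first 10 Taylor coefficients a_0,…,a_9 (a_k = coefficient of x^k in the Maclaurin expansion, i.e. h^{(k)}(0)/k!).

L = (-2 + 18·x + 72·x^2 + 108·x^3 + 54·x^4)·Dx + (1 + 2·x + 9·x^2 + 36·x^3 + 45·x^4 + 18·x^5)·Dx^2  (order 2).
h: a_k = 0, -6, -6, 18, 54, -216/5, -468, -2430/7, 3402, 8262, …
ICs: h(0) = 0, h′(0) = -6.

f: a_k = 0, -6, 0, 18, 0, -486/5, 0, 4374/7, 0, -4374, …
Change of var in L_f (x↦r) gives L₀.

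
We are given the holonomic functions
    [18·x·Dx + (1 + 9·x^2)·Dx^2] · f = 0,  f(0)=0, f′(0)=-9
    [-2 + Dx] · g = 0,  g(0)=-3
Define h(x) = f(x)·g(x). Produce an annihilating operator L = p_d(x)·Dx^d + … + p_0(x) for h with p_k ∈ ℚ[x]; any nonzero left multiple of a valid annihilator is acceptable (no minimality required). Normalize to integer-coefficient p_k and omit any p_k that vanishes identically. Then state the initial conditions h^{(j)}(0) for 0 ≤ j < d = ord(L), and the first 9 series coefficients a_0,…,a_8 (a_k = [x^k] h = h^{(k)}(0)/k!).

f: a_k = 0, -9, 0, 27, 0, -729/5, 0, 6561/7, 0, …
g: a_k = -3, -6, -6, -4, -2, -4/5, -4/15, -8/105, -2/105, …
h₀=f·g: eliminate ⇒ L₀, order ≤ 2·1.
L = (4 - 36·x + 36·x^2) + (-4 + 18·x - 36·x^2)·Dx + (1 + 9·x^2)·Dx^2  (order 2).
h: a_k = 0, 27, 54, -27, -126, 1467/5, 774, -69603/35, -35430/7, …
ICs: h(0) = 0, h′(0) = 27.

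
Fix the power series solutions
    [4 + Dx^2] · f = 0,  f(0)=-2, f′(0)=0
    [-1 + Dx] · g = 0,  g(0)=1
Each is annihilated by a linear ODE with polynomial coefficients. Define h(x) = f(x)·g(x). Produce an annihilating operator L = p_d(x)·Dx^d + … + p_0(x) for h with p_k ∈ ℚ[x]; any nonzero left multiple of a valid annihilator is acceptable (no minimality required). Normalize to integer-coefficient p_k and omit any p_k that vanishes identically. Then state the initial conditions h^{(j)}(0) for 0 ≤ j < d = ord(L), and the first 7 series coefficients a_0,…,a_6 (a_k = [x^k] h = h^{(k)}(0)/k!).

L = 5 - 2·Dx + Dx^2  (order 2).
h: a_k = -2, -2, 3, 11/3, 7/12, -41/60, -13/40, …
ICs: h(0) = -2, h′(0) = -2.

f: a_k = -2, 0, 4, 0, -4/3, 0, 8/45, …
g: a_k = 1, 1, 1/2, 1/6, 1/24, 1/120, 1/720, …
L₀ := L_f ⊗_s L_g (sym. prod.), ord ≤ 2.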